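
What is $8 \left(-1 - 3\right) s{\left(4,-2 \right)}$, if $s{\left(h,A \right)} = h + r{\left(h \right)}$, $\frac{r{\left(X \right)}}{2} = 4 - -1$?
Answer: $-448$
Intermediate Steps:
$r{\left(X \right)} = 10$ ($r{\left(X \right)} = 2 \left(4 - -1\right) = 2 \left(4 + 1\right) = 2 \cdot 5 = 10$)
$s{\left(h,A \right)} = 10 + h$ ($s{\left(h,A \right)} = h + 10 = 10 + h$)
$8 \left(-1 - 3\right) s{\left(4,-2 \right)} = 8 \left(-1 - 3\right) \left(10 + 4\right) = 8 \left(-1 - 3\right) 14 = 8 \left(-4\right) 14 = \left(-32\right) 14 = -448$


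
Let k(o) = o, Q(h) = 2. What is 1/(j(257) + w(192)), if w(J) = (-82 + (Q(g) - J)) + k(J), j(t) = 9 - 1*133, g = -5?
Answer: -1/204 ≈ -0.0049020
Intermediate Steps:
j(t) = -124 (j(t) = 9 - 133 = -124)
w(J) = -80 (w(J) = (-82 + (2 - J)) + J = (-80 - J) + J = -80)
1/(j(257) + w(192)) = 1/(-124 - 80) = 1/(-204) = -1/204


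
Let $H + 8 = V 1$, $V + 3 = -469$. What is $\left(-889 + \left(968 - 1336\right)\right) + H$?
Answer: $-1737$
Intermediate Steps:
$V = -472$ ($V = -3 - 469 = -472$)
$H = -480$ ($H = -8 - 472 = -480$)
$\left(-889 + \left(968 - 1336\right)\right) + H = \left(-889 + \left(968 - 1336\right)\right) - 480 = \left(-889 - 368\right) - 480 = -1257 - 480 = -1737$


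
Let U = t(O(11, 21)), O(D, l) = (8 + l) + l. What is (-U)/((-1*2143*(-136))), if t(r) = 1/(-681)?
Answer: 1/198476088 ≈ 5.0384e-9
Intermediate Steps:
O(D, l) = 8 + 2*l
t(r) = -1/681
U = -1/681 ≈ -0.0014684
(-U)/((-1*2143*(-136))) = (-1*(-1/681))/((-1*2143*(-136))) = 1/(681*((-2143*(-136)))) = (1/681)/291448 = (1/681)*(1/291448) = 1/198476088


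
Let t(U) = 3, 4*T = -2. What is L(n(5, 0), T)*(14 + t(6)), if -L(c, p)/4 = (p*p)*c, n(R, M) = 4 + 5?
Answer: -153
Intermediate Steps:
T = -½ (T = (¼)*(-2) = -½ ≈ -0.50000)
n(R, M) = 9
L(c, p) = -4*c*p² (L(c, p) = -4*p*p*c = -4*p²*c = -4*c*p²)
L(n(5, 0), T)*(14 + t(6)) = (-4*9*(-½)²)*(14 + 3) = -4*9*¼*17 = -9*17 = -153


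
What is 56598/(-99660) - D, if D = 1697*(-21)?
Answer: 591921137/16610 ≈ 35636.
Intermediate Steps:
D = -35637
56598/(-99660) - D = 56598/(-99660) - 1*(-35637) = 56598*(-1/99660) + 35637 = -9433/16610 + 35637 = 591921137/16610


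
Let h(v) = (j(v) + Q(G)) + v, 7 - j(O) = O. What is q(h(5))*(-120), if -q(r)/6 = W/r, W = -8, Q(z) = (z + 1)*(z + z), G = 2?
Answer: -5760/19 ≈ -303.16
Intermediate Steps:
Q(z) = 2*z*(1 + z) (Q(z) = (1 + z)*(2*z) = 2*z*(1 + z))
j(O) = 7 - O
h(v) = 19 (h(v) = ((7 - v) + 2*2*(1 + 2)) + v = ((7 - v) + 2*2*3) + v = ((7 - v) + 12) + v = (19 - v) + v = 19)
q(r) = 48/r (q(r) = -(-48)/r = 48/r)
q(h(5))*(-120) = (48/19)*(-120) = -5760/19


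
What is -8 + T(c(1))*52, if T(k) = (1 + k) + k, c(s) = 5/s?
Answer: 564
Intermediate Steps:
T(k) = 1 + 2*k
-8 + T(c(1))*52 = -8 + (1 + 2*(5/1))*52 = -8 + (1 + 2*(5*1))*52 = -8 + (1 + 2*5)*52 = -8 + (1 + 10)*52 = -8 + 11*52 = -8 + 572 = 564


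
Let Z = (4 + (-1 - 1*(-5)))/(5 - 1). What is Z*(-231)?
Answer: -462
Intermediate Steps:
Z = 2 (Z = (4 + (-1 + 5))/4 = (4 + 4)*(1/4) = 8*(1/4) = 2)
Z*(-231) = 2*(-231) = -462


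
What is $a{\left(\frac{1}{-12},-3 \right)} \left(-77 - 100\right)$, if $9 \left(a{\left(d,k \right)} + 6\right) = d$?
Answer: $\frac{38291}{36} \approx 1063.6$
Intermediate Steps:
$a{\left(d,k \right)} = -6 + \frac{d}{9}$
$a{\left(\frac{1}{-12},-3 \right)} \left(-77 - 100\right) = \left(-6 + \frac{1}{9 \left(-12\right)}\right) \left(-77 - 100\right) = \left(-6 + \frac{1}{9} \left(- \frac{1}{12}\right)\right) \left(-177\right) = \left(-6 - \frac{1}{108}\right) \left(-177\right) = \left(- \frac{649}{108}\right) \left(-177\right) = \frac{38291}{36}$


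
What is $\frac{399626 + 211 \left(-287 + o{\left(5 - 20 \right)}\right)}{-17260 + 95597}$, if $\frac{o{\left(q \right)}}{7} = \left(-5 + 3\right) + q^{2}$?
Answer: $\frac{668440}{78337} \approx 8.5329$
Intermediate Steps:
$o{\left(q \right)} = -14 + 7 q^{2}$ ($o{\left(q \right)} = 7 \left(\left(-5 + 3\right) + q^{2}\right) = 7 \left(-2 + q^{2}\right) = -14 + 7 q^{2}$)
$\frac{399626 + 211 \left(-287 + o{\left(5 - 20 \right)}\right)}{-17260 + 95597} = \frac{399626 + 211 \left(-287 - \left(14 - 7 \left(5 - 20\right)^{2}\right)\right)}{-17260 + 95597} = \frac{399626 + 211 \left(-287 - \left(14 - 7 \left(5 - 20\right)^{2}\right)\right)}{78337} = \left(399626 + 211 \left(-287 - \left(14 - 7 \left(-15\right)^{2}\right)\right)\right) \frac{1}{78337} = \left(399626 + 211 \left(-287 + \left(-14 + 7 \cdot 225\right)\right)\right) \frac{1}{78337} = \left(399626 + 211 \left(-287 + \left(-14 + 1575\right)\right)\right) \frac{1}{78337} = \left(399626 + 211 \left(-287 + 1561\right)\right) \frac{1}{78337} = \left(399626 + 211 \cdot 1274\right) \frac{1}{78337} = \left(399626 + 268814\right) \frac{1}{78337} = 668440 \cdot \frac{1}{78337} = \frac{668440}{78337}$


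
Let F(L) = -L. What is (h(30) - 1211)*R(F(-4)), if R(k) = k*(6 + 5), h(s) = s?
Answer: -51964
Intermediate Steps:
R(k) = 11*k (R(k) = k*11 = 11*k)
(h(30) - 1211)*R(F(-4)) = (30 - 1211)*(11*(-1*(-4))) = -12991*4 = -1181*44 = -51964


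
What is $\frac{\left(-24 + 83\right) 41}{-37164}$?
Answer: $- \frac{2419}{37164} \approx -0.06509$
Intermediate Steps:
$\frac{\left(-24 + 83\right) 41}{-37164} = 59 \cdot 41 \left(- \frac{1}{37164}\right) = 2419 \left(- \frac{1}{37164}\right) = - \frac{2419}{37164}$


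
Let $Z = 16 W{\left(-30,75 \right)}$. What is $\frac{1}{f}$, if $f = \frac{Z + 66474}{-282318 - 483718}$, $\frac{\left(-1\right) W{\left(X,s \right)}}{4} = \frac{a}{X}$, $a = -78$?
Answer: $- \frac{1915090}{165769} \approx -11.553$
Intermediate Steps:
$W{\left(X,s \right)} = \frac{312}{X}$ ($W{\left(X,s \right)} = - 4 \left(- \frac{78}{X}\right) = \frac{312}{X}$)
$Z = - \frac{832}{5}$ ($Z = 16 \frac{312}{-30} = 16 \cdot 312 \left(- \frac{1}{30}\right) = 16 \left(- \frac{52}{5}\right) = - \frac{832}{5} \approx -166.4$)
$f = - \frac{165769}{1915090}$ ($f = \frac{- \frac{832}{5} + 66474}{-282318 - 483718} = \frac{331538}{5 \left(-766036\right)} = \frac{331538}{5} \left(- \frac{1}{766036}\right) = - \frac{165769}{1915090} \approx -0.086559$)
$\frac{1}{f} = \frac{1}{- \frac{165769}{1915090}} = - \frac{1915090}{165769}$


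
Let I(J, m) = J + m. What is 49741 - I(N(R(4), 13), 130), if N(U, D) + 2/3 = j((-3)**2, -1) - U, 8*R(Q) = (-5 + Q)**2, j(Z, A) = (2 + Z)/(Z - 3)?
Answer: 1190639/24 ≈ 49610.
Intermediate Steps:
j(Z, A) = (2 + Z)/(-3 + Z)
R(Q) = (-5 + Q)**2/8
N(U, D) = 7/6 - U (N(U, D) = -2/3 + ((2 + (-3)**2)/(-3 + (-3)**2) - U) = -2/3 + ((2 + 9)/(-3 + 9) - U) = -2/3 + (11/6 - U) = 7/6 - U)
49741 - I(N(R(4), 13), 130) = 49741 - ((7/6 - (-5 + 4)**2/8) + 130) = 49741 - ((7/6 - (-1)**2/8) + 130) = 49741 - ((7/6 - 1/8) + 130) = 49741 - (25/24 + 130) = 49741 - 1*3145/24 = 49741 - 3145/24 = 1190639/24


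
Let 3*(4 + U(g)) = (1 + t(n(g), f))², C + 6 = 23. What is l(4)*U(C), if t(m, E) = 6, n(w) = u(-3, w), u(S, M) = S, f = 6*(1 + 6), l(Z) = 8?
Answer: 296/3 ≈ 98.667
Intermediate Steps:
C = 17 (C = -6 + 23 = 17)
f = 42 (f = 6*7 = 42)
n(w) = -3
U(g) = 37/3 (U(g) = -4 + (1 + 6)²/3 = -4 + (⅓)*7² = -4 + (⅓)*49 = -4 + 49/3 = 37/3)
l(4)*U(C) = 8*(37/3) = 296/3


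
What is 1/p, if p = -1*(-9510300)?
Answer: 1/9510300 ≈ 1.0515e-7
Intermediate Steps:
p = 9510300
1/p = 1/9510300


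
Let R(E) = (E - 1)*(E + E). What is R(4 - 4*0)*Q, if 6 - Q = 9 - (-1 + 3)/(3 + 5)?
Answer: -66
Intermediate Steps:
R(E) = 2*E*(-1 + E) (R(E) = (-1 + E)*(2*E) = 2*E*(-1 + E))
Q = -11/4 (Q = 6 - (9 - (-1 + 3)/(3 + 5)) = 6 - (9 - 2/8) = 6 - (9 - 1*1/4) = 6 - (9 - 1/4) = 6 - 1*35/4 = 6 - 35/4 = -11/4 ≈ -2.7500)
R(4 - 4*0)*Q = (2*(4 - 4*0)*(-1 + (4 - 4*0)))*(-11/4) = (2*(4 + 0)*(-1 + (4 + 0)))*(-11/4) = (2*4*(-1 + 4))*(-11/4) = (2*4*3)*(-11/4) = 24*(-11/4) = -66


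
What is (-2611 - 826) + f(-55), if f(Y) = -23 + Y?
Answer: -3515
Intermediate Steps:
(-2611 - 826) + f(-55) = (-2611 - 826) + (-23 - 55) = -3437 - 78 = -3515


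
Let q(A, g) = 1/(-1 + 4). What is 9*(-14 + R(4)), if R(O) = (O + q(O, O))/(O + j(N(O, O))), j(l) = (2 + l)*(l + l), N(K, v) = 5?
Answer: -9285/74 ≈ -125.47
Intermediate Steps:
q(A, g) = ⅓ (q(A, g) = 1/3 = ⅓)
j(l) = 2*l*(2 + l) (j(l) = (2 + l)*(2*l) = 2*l*(2 + l))
R(O) = (⅓ + O)/(70 + O) (R(O) = (O + ⅓)/(O + 2*5*(2 + 5)) = (⅓ + O)/(O + 2*5*7) = (⅓ + O)/(O + 70) = (⅓ + O)/(70 + O))
9*(-14 + R(4)) = 9*(-14 + (⅓ + 4)/(70 + 4)) = 9*(-14 + (13/3)/74) = 9*(-14 + (1/74)*(13/3)) = 9*(-14 + 13/222) = 9*(-3095/222) = -9285/74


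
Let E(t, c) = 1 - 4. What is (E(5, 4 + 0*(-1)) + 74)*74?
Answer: 5254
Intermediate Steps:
E(t, c) = -3
(E(5, 4 + 0*(-1)) + 74)*74 = (-3 + 74)*74 = 71*74 = 5254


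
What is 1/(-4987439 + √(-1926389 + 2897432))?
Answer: -4987439/24874546807678 - √971043/24874546807678 ≈ -2.0054e-7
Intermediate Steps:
1/(-4987439 + √(-1926389 + 2897432)) = 1/(-4987439 + √971043)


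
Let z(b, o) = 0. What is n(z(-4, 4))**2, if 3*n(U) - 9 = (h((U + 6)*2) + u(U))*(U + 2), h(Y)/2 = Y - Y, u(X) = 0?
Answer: 9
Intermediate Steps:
h(Y) = 0 (h(Y) = 2*(Y - Y) = 2*0 = 0)
n(U) = 3 (n(U) = 3 + ((0 + 0)*(U + 2))/3 = 3 + (0*(2 + U))/3 = 3 + (1/3)*0 = 3 + 0 = 3)
n(z(-4, 4))**2 = 3**2 = 9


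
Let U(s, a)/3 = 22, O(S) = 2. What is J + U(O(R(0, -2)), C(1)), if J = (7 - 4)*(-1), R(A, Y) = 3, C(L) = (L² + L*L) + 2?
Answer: 63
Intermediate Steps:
C(L) = 2 + 2*L² (C(L) = (L² + L²) + 2 = 2*L² + 2 = 2 + 2*L²)
U(s, a) = 66 (U(s, a) = 3*22 = 66)
J = -3 (J = 3*(-1) = -3)
J + U(O(R(0, -2)), C(1)) = -3 + 66 = 63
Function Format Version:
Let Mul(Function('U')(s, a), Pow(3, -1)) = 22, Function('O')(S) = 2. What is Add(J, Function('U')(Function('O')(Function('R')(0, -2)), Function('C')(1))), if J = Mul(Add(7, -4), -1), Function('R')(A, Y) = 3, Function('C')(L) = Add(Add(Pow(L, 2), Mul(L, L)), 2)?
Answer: 63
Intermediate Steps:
Function('C')(L) = Add(2, Mul(2, Pow(L, 2))) (Function('C')(L) = Add(Add(Pow(L, 2), Pow(L, 2)), 2) = Add(Mul(2, Pow(L, 2)), 2) = Add(2, Mul(2, Pow(L, 2))))
Function('U')(s, a) = 66 (Function('U')(s, a) = Mul(3, 22) = 66)
J = -3 (J = Mul(3, -1) = -3)
Add(J, Function('U')(Function('O')(Function('R')(0, -2)), Function('C')(1))) = Add(-3, 66) = 63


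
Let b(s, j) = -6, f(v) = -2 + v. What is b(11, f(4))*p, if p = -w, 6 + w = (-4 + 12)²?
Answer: 348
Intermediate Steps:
w = 58 (w = -6 + (-4 + 12)² = -6 + 8² = -6 + 64 = 58)
p = -58 (p = -1*58 = -58)
b(11, f(4))*p = -6*(-58) = 348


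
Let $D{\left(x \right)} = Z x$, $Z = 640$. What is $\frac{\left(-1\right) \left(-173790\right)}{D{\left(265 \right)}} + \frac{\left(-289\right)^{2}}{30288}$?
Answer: $\frac{121430707}{32105280} \approx 3.7823$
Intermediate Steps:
$D{\left(x \right)} = 640 x$
$\frac{\left(-1\right) \left(-173790\right)}{D{\left(265 \right)}} + \frac{\left(-289\right)^{2}}{30288} = \frac{\left(-1\right) \left(-173790\right)}{640 \cdot 265} + \frac{\left(-289\right)^{2}}{30288} = \frac{173790}{169600} + 83521 \cdot \frac{1}{30288} = 173790 \cdot \frac{1}{169600} + \frac{83521}{30288} = \frac{17379}{16960} + \frac{83521}{30288} = \frac{121430707}{32105280}$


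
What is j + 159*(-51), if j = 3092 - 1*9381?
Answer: -14398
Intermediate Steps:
j = -6289 (j = 3092 - 9381 = -6289)
j + 159*(-51) = -6289 + 159*(-51) = -6289 - 8109 = -14398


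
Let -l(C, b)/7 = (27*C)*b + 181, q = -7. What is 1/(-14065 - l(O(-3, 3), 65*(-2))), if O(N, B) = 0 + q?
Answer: 1/159192 ≈ 6.2817e-6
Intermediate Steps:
O(N, B) = -7 (O(N, B) = 0 - 7 = -7)
l(C, b) = -1267 - 189*C*b (l(C, b) = -7*((27*C)*b + 181) = -7*(27*C*b + 181) = -7*(181 + 27*C*b) = -1267 - 189*C*b)
1/(-14065 - l(O(-3, 3), 65*(-2))) = 1/(-14065 - (-1267 - 189*(-7)*65*(-2))) = 1/(-14065 - (-1267 - 189*(-7)*(-130))) = 1/(-14065 - (-1267 - 171990)) = 1/(-14065 - 1*(-173257)) = 1/(-14065 + 173257) = 1/159192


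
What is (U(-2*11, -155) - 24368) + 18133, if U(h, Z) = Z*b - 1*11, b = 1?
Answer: -6401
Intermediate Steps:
U(h, Z) = -11 + Z (U(h, Z) = Z*1 - 1*11 = Z - 11 = -11 + Z)
(U(-2*11, -155) - 24368) + 18133 = ((-11 - 155) - 24368) + 18133 = (-166 - 24368) + 18133 = -24534 + 18133 = -6401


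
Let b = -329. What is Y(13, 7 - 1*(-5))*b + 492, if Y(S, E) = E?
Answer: -3456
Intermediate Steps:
Y(13, 7 - 1*(-5))*b + 492 = (7 - 1*(-5))*(-329) + 492 = (7 + 5)*(-329) + 492 = 12*(-329) + 492 = -3948 + 492 = -3456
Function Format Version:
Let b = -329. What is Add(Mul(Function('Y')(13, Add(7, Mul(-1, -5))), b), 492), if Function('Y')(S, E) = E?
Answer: -3456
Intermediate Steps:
Add(Mul(Function('Y')(13, Add(7, Mul(-1, -5))), b), 492) = Add(Mul(Add(7, Mul(-1, -5)), -329), 492) = Add(Mul(Add(7, 5), -329), 492) = Add(Mul(12, -329), 492) = Add(-3948, 492) = -3456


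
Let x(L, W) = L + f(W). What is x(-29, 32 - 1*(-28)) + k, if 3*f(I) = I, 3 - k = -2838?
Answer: 2832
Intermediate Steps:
k = 2841 (k = 3 - 1*(-2838) = 3 + 2838 = 2841)
f(I) = I/3
x(L, W) = L + W/3
x(-29, 32 - 1*(-28)) + k = (-29 + (32 - 1*(-28))/3) + 2841 = (-29 + (32 + 28)/3) + 2841 = (-29 + (⅓)*60) + 2841 = (-29 + 20) + 2841 = -9 + 2841 = 2832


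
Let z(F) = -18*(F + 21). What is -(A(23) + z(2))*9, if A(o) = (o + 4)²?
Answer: -2835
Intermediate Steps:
z(F) = -378 - 18*F (z(F) = -18*(21 + F) = -378 - 18*F)
A(o) = (4 + o)²
-(A(23) + z(2))*9 = -((4 + 23)² + (-378 - 18*2))*9 = -(27² + (-378 - 36))*9 = -(729 - 414)*9 = -315*9 = -1*2835 = -2835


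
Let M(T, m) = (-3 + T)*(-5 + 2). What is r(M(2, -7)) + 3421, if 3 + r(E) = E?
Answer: 3421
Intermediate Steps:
M(T, m) = 9 - 3*T (M(T, m) = (-3 + T)*(-3) = 9 - 3*T)
r(E) = -3 + E
r(M(2, -7)) + 3421 = (-3 + (9 - 3*2)) + 3421 = (-3 + (9 - 6)) + 3421 = (-3 + 3) + 3421 = 0 + 3421 = 3421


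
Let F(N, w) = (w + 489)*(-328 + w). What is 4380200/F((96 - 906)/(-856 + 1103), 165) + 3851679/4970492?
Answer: -10680576186821/264932194092 ≈ -40.314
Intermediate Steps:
F(N, w) = (-328 + w)*(489 + w) (F(N, w) = (489 + w)*(-328 + w) = (-328 + w)*(489 + w))
4380200/F((96 - 906)/(-856 + 1103), 165) + 3851679/4970492 = 4380200/(-160392 + 165**2 + 161*165) + 3851679/4970492 = 4380200/(-160392 + 27225 + 26565) + 3851679*(1/4970492) = 4380200/(-106602) + 3851679/4970492 = 4380200*(-1/106602) + 3851679/4970492 = -2190100/53301 + 3851679/4970492 = -10680576186821/264932194092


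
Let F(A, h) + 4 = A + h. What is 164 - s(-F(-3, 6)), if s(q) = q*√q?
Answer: 163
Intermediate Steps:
F(A, h) = -4 + A + h (F(A, h) = -4 + (A + h) = -4 + A + h)
s(q) = q^(3/2)
164 - s(-F(-3, 6)) = 164 - (-(-4 - 3 + 6))^(3/2) = 164 - (-1*(-1))^(3/2) = 164 - 1^(3/2) = 164 - 1*1 = 164 - 1 = 163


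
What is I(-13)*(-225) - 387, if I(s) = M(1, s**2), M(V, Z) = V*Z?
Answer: -38412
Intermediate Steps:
I(s) = s**2 (I(s) = 1*s**2 = s**2)
I(-13)*(-225) - 387 = (-13)**2*(-225) - 387 = 169*(-225) - 387 = -38025 - 387 = -38412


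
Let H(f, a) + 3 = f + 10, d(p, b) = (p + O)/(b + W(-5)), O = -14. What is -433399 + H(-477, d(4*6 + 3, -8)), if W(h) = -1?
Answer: -433869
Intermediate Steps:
d(p, b) = (-14 + p)/(-1 + b) (d(p, b) = (p - 14)/(b - 1) = (-14 + p)/(-1 + b))
H(f, a) = 7 + f (H(f, a) = -3 + (f + 10) = -3 + (10 + f) = 7 + f)
-433399 + H(-477, d(4*6 + 3, -8)) = -433399 + (7 - 477) = -433399 - 470 = -433869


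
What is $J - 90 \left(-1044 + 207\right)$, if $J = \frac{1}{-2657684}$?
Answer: $\frac{200203335719}{2657684} \approx 75330.0$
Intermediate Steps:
$J = - \frac{1}{2657684} \approx -3.7627 \cdot 10^{-7}$
$J - 90 \left(-1044 + 207\right) = - \frac{1}{2657684} - 90 \left(-1044 + 207\right) = - \frac{1}{2657684} - -75330 = - \frac{1}{2657684} + 75330 = \frac{200203335719}{2657684}$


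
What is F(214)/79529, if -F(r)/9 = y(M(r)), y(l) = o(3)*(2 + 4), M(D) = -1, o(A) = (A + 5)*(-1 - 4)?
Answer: 2160/79529 ≈ 0.027160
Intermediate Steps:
o(A) = -25 - 5*A (o(A) = (5 + A)*(-5) = -25 - 5*A)
y(l) = -240 (y(l) = (-25 - 5*3)*(2 + 4) = (-25 - 15)*6 = -40*6 = -240)
F(r) = 2160 (F(r) = -9*(-240) = 2160)
F(214)/79529 = 2160/79529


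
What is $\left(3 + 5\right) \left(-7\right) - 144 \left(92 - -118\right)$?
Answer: $-30296$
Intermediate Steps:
$\left(3 + 5\right) \left(-7\right) - 144 \left(92 - -118\right) = 8 \left(-7\right) - 144 \left(92 + 118\right) = -56 - 30240 = -30296$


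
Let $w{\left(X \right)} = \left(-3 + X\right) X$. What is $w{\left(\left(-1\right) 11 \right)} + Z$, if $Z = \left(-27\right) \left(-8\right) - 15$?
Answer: $355$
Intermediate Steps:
$Z = 201$ ($Z = 216 - 15 = 201$)
$w{\left(X \right)} = X \left(-3 + X\right)$
$w{\left(\left(-1\right) 11 \right)} + Z = \left(-1\right) 11 \left(-3 - 11\right) + 201 = - 11 \left(-3 - 11\right) + 201 = \left(-11\right) \left(-14\right) + 201 = 154 + 201 = 355$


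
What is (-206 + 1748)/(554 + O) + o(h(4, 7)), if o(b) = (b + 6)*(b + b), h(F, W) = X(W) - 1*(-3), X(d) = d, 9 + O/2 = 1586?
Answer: 198017/618 ≈ 320.42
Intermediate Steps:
O = 3154 (O = -18 + 2*1586 = -18 + 3172 = 3154)
h(F, W) = 3 + W (h(F, W) = W - 1*(-3) = W + 3 = 3 + W)
o(b) = 2*b*(6 + b) (o(b) = (6 + b)*(2*b) = 2*b*(6 + b))
(-206 + 1748)/(554 + O) + o(h(4, 7)) = (-206 + 1748)/(554 + 3154) + 2*(3 + 7)*(6 + (3 + 7)) = 1542/3708 + 2*10*(6 + 10) = 1542*(1/3708) + 2*10*16 = 257/618 + 320 = 198017/618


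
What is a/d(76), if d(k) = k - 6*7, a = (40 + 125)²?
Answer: 27225/34 ≈ 800.74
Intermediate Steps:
a = 27225 (a = 165² = 27225)
d(k) = -42 + k (d(k) = k - 42 = -42 + k)
a/d(76) = 27225/(-42 + 76) = 27225/34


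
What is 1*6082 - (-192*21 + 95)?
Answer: 10019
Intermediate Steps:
1*6082 - (-192*21 + 95) = 6082 - (-4032 + 95) = 6082 - 1*(-3937) = 6082 + 3937 = 10019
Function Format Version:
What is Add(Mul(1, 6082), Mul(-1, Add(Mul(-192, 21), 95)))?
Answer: 10019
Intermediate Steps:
Add(Mul(1, 6082), Mul(-1, Add(Mul(-192, 21), 95))) = Add(6082, Mul(-1, Add(-4032, 95))) = Add(6082, Mul(-1, -3937)) = Add(6082, 3937) = 10019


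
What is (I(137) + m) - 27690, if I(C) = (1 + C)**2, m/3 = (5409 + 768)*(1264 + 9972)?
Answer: 208205670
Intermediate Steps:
m = 208214316 (m = 3*((5409 + 768)*(1264 + 9972)) = 3*(6177*11236) = 3*69404772 = 208214316)
(I(137) + m) - 27690 = ((1 + 137)**2 + 208214316) - 27690 = (138**2 + 208214316) - 27690 = (19044 + 208214316) - 27690 = 208233360 - 27690 = 208205670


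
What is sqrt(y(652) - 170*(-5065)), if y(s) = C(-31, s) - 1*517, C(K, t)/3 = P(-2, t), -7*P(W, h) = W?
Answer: sqrt(42166159)/7 ≈ 927.65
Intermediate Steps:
P(W, h) = -W/7
C(K, t) = 6/7 (C(K, t) = 3*(-1/7*(-2)) = 3*(2/7) = 6/7)
y(s) = -3613/7 (y(s) = 6/7 - 1*517 = 6/7 - 517 = -3613/7)
sqrt(y(652) - 170*(-5065)) = sqrt(-3613/7 - 170*(-5065)) = sqrt(-3613/7 + 861050) = sqrt(6023737/7) = sqrt(42166159)/7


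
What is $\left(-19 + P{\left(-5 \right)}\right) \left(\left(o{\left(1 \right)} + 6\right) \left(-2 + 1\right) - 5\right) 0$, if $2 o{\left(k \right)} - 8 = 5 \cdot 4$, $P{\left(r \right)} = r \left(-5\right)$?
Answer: $0$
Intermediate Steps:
$P{\left(r \right)} = - 5 r$
$o{\left(k \right)} = 14$ ($o{\left(k \right)} = 4 + \frac{5 \cdot 4}{2} = 4 + \frac{1}{2} \cdot 20 = 4 + 10 = 14$)
$\left(-19 + P{\left(-5 \right)}\right) \left(\left(o{\left(1 \right)} + 6\right) \left(-2 + 1\right) - 5\right) 0 = \left(-19 - -25\right) \left(\left(14 + 6\right) \left(-2 + 1\right) - 5\right) 0 = \left(-19 + 25\right) \left(20 \left(-1\right) - 5\right) 0 = 6 \left(-20 - 5\right) 0 = 6 \left(\left(-25\right) 0\right) = 6 \cdot 0 = 0$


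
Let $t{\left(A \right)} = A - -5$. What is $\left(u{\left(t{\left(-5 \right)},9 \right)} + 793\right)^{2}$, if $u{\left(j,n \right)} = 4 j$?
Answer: $628849$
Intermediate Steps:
$t{\left(A \right)} = 5 + A$ ($t{\left(A \right)} = A + 5 = 5 + A$)
$\left(u{\left(t{\left(-5 \right)},9 \right)} + 793\right)^{2} = \left(4 \left(5 - 5\right) + 793\right)^{2} = \left(4 \cdot 0 + 793\right)^{2} = \left(0 + 793\right)^{2} = 793^{2} = 628849$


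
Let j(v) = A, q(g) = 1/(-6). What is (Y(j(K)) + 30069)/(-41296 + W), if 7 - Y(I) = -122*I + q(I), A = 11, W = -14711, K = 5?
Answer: -188509/336042 ≈ -0.56097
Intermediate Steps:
q(g) = -1/6
j(v) = 11
Y(I) = 43/6 + 122*I (Y(I) = 7 - (-122*I - 1/6) = 7 - (-1/6 - 122*I) = 7 + (1/6 + 122*I) = 43/6 + 122*I)
(Y(j(K)) + 30069)/(-41296 + W) = ((43/6 + 122*11) + 30069)/(-41296 - 14711) = ((43/6 + 1342) + 30069)/(-56007) = (8095/6 + 30069)*(-1/56007) = (188509/6)*(-1/56007) = -188509/336042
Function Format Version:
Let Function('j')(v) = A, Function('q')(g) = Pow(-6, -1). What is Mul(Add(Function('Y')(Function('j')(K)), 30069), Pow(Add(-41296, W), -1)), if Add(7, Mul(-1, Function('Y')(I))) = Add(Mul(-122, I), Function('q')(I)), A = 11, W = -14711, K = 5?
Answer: Rational(-188509, 336042) ≈ -0.56097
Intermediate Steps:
Function('q')(g) = Rational(-1, 6)
Function('j')(v) = 11
Function('Y')(I) = Add(Rational(43, 6), Mul(122, I)) (Function('Y')(I) = Add(7, Mul(-1, Add(Mul(-122, I), Rational(-1, 6)))) = Add(7, Mul(-1, Add(Rational(-1, 6), Mul(-122, I)))) = Add(7, Add(Rational(1, 6), Mul(122, I))) = Add(Rational(43, 6), Mul(122, I)))
Mul(Add(Function('Y')(Function('j')(K)), 30069), Pow(Add(-41296, W), -1)) = Mul(Add(Add(Rational(43, 6), Mul(122, 11)), 30069), Pow(Add(-41296, -14711), -1)) = Mul(Add(Add(Rational(43, 6), 1342), 30069), Pow(-56007, -1)) = Mul(Add(Rational(8095, 6), 30069), Rational(-1, 56007)) = Mul(Rational(188509, 6), Rational(-1, 56007)) = Rational(-188509, 336042)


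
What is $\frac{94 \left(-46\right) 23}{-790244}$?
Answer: $\frac{24863}{197561} \approx 0.12585$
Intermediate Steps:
$\frac{94 \left(-46\right) 23}{-790244} = \left(-4324\right) 23 \left(- \frac{1}{790244}\right) = \left(-99452\right) \left(- \frac{1}{790244}\right) = \frac{24863}{197561}$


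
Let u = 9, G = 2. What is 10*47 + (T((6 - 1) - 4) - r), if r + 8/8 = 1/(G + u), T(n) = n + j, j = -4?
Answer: 5147/11 ≈ 467.91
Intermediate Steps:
T(n) = -4 + n (T(n) = n - 4 = -4 + n)
r = -10/11 (r = -1 + 1/(2 + 9) = -1 + 1/11 = -10/11 ≈ -0.90909)
10*47 + (T((6 - 1) - 4) - r) = 10*47 + ((-4 + ((6 - 1) - 4)) - 1*(-10/11)) = 470 + ((-4 + (5 - 4)) + 10/11) = 470 + ((-4 + 1) + 10/11) = 470 + (-3 + 10/11) = 470 - 23/11 = 5147/11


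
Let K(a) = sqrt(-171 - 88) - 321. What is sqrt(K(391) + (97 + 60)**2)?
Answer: sqrt(24328 + I*sqrt(259)) ≈ 155.97 + 0.0516*I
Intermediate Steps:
K(a) = -321 + I*sqrt(259) (K(a) = sqrt(-259) - 321 = I*sqrt(259) - 321 = -321 + I*sqrt(259))
sqrt(K(391) + (97 + 60)**2) = sqrt((-321 + I*sqrt(259)) + (97 + 60)**2) = sqrt((-321 + I*sqrt(259)) + 157**2) = sqrt((-321 + I*sqrt(259)) + 24649) = sqrt(24328 + I*sqrt(259))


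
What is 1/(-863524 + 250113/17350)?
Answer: -17350/14981891287 ≈ -1.1581e-6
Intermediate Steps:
1/(-863524 + 250113/17350) = 1/(-14981891287/17350) = -17350/14981891287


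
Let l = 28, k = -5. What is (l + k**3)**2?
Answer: 9409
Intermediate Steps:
(l + k**3)**2 = (28 + (-5)**3)**2 = (28 - 125)**2 = (-97)**2 = 9409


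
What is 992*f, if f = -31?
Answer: -30752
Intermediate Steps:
992*f = 992*(-31) = -30752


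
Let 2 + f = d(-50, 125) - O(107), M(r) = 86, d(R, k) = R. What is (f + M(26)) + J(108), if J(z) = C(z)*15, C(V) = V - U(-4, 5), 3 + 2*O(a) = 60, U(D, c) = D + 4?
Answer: 3251/2 ≈ 1625.5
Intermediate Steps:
U(D, c) = 4 + D
O(a) = 57/2 (O(a) = -3/2 + (½)*60 = -3/2 + 30 = 57/2)
C(V) = V (C(V) = V - (4 - 4) = V - 1*0 = V + 0 = V)
f = -161/2 (f = -2 + (-50 - 1*57/2) = -2 + (-50 - 57/2) = -2 - 157/2 = -161/2 ≈ -80.500)
J(z) = 15*z (J(z) = z*15 = 15*z)
(f + M(26)) + J(108) = (-161/2 + 86) + 15*108 = 11/2 + 1620 = 3251/2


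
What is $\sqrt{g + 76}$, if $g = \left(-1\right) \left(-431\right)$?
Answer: $13 \sqrt{3} \approx 22.517$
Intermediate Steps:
$g = 431$
$\sqrt{g + 76} = \sqrt{431 + 76} = \sqrt{507} = 13 \sqrt{3}$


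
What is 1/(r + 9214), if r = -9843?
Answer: -1/629 ≈ -0.0015898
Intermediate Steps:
1/(r + 9214) = 1/(-9843 + 9214) = 1/(-629) = -1/629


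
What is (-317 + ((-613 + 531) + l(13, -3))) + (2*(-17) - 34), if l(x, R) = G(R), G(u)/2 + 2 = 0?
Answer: -471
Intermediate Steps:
G(u) = -4 (G(u) = -4 + 2*0 = -4 + 0 = -4)
l(x, R) = -4
(-317 + ((-613 + 531) + l(13, -3))) + (2*(-17) - 34) = (-317 + ((-613 + 531) - 4)) + (2*(-17) - 34) = (-317 + (-82 - 4)) + (-34 - 34) = (-317 - 86) - 68 = -403 - 68 = -471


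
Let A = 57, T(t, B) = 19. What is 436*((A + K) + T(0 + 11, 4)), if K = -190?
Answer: -49704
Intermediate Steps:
436*((A + K) + T(0 + 11, 4)) = 436*((57 - 190) + 19) = 436*(-133 + 19) = 436*(-114) = -49704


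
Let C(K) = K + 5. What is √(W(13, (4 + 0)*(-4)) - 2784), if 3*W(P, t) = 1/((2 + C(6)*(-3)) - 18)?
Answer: I*√1227747/21 ≈ 52.764*I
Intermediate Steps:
C(K) = 5 + K
W(P, t) = -1/147 (W(P, t) = 1/(3*((2 + (5 + 6)*(-3)) - 18)) = 1/(3*((2 + 11*(-3)) - 18)) = 1/(3*((2 - 33) - 18)) = 1/(3*(-31 - 18)) = (⅓)/(-49) = (⅓)*(-1/49) = -1/147)
√(W(13, (4 + 0)*(-4)) - 2784) = √(-1/147 - 2784) = √(-409249/147) = I*√1227747/21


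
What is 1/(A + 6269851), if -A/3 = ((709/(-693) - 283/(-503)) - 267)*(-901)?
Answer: 116193/644511575242 ≈ 1.8028e-7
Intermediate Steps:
A = -84001222001/116193 (A = -3*((709/(-693) - 283/(-503)) - 267)*(-901) = -3*((709*(-1/693) - 283*(-1/503)) - 267)*(-901) = -3*((-709/693 + 283/503) - 267)*(-901) = -3*(-160508/348579 - 267)*(-901) = -(-93231101)*(-901)/116193 = -3*84001222001/348579 = -84001222001/116193 ≈ -7.2295e+5)
1/(A + 6269851) = 1/(-84001222001/116193 + 6269851) = 1/(644511575242/116193) = 116193/644511575242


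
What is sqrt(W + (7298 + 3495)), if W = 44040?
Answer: sqrt(54833) ≈ 234.16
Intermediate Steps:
sqrt(W + (7298 + 3495)) = sqrt(44040 + (7298 + 3495)) = sqrt(44040 + 10793) = sqrt(54833)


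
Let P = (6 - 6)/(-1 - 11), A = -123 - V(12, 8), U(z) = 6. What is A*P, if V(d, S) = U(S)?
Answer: 0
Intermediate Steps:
V(d, S) = 6
A = -129 (A = -123 - 1*6 = -123 - 6 = -129)
P = 0 (P = 0/(-12) = 0*(-1/12) = 0)
A*P = -129*0 = 0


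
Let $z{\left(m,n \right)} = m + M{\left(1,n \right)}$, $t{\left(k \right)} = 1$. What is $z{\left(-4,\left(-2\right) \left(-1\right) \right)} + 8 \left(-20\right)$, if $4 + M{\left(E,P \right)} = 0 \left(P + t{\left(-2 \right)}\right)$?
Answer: $-168$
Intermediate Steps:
$M{\left(E,P \right)} = -4$ ($M{\left(E,P \right)} = -4 + 0 \left(P + 1\right) = -4 + 0 \left(1 + P\right) = -4 + 0 = -4$)
$z{\left(m,n \right)} = -4 + m$ ($z{\left(m,n \right)} = m - 4 = -4 + m$)
$z{\left(-4,\left(-2\right) \left(-1\right) \right)} + 8 \left(-20\right) = \left(-4 - 4\right) + 8 \left(-20\right) = -8 - 160 = -168$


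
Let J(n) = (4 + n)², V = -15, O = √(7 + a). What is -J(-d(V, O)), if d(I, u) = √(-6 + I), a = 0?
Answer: 5 + 8*I*√21 ≈ 5.0 + 36.661*I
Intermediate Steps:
O = √7 (O = √(7 + 0) = √7 ≈ 2.6458)
-J(-d(V, O)) = -(4 - √(-6 - 15))² = -(4 - √(-21))² = -(4 - I*√21)²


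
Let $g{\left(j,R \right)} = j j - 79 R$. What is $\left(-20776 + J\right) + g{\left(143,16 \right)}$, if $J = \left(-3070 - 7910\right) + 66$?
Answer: $-12505$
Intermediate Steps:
$g{\left(j,R \right)} = j^{2} - 79 R$
$J = -10914$ ($J = -10980 + 66 = -10914$)
$\left(-20776 + J\right) + g{\left(143,16 \right)} = \left(-20776 - 10914\right) + \left(143^{2} - 1264\right) = -31690 + \left(20449 - 1264\right) = -31690 + 19185 = -12505$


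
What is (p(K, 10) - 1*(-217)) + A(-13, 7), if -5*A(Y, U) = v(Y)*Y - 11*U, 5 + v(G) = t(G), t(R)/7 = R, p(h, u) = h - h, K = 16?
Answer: -86/5 ≈ -17.200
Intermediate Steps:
p(h, u) = 0
t(R) = 7*R
v(G) = -5 + 7*G
A(Y, U) = 11*U/5 - Y*(-5 + 7*Y)/5 (A(Y, U) = -((-5 + 7*Y)*Y - 11*U)/5 = -(Y*(-5 + 7*Y) - 11*U)/5 = -(-11*U + Y*(-5 + 7*Y))/5 = 11*U/5 - Y*(-5 + 7*Y)/5)
(p(K, 10) - 1*(-217)) + A(-13, 7) = (0 - 1*(-217)) + ((11/5)*7 - 1/5*(-13)*(-5 + 7*(-13))) = (0 + 217) + (77/5 - 1/5*(-13)*(-5 - 91)) = 217 + (77/5 - 1/5*(-13)*(-96)) = 217 + (77/5 - 1248/5) = 217 - 1171/5 = -86/5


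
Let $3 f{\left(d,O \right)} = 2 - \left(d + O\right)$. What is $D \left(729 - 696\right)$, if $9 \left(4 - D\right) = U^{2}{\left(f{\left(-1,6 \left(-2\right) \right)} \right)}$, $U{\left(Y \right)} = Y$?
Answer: $\frac{121}{3} \approx 40.333$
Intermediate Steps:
$f{\left(d,O \right)} = \frac{2}{3} - \frac{O}{3} - \frac{d}{3}$ ($f{\left(d,O \right)} = \frac{2 - \left(d + O\right)}{3} = \frac{2 - \left(O + d\right)}{3} = \frac{2 - O - d}{3} = \frac{2}{3} - \frac{O}{3} - \frac{d}{3}$)
$D = \frac{11}{9}$ ($D = 4 - \frac{\left(\frac{2}{3} - \frac{6 \left(-2\right)}{3} - - \frac{1}{3}\right)^{2}}{9} = 4 - \frac{\left(\frac{2}{3} - -4 + \frac{1}{3}\right)^{2}}{9} = 4 - \frac{\left(\frac{2}{3} + 4 + \frac{1}{3}\right)^{2}}{9} = 4 - \frac{5^{2}}{9} = 4 - \frac{25}{9} = \frac{11}{9} \approx 1.2222$)
$D \left(729 - 696\right) = \frac{11 \left(729 - 696\right)}{9} = \frac{11}{9} \cdot 33 = \frac{121}{3}$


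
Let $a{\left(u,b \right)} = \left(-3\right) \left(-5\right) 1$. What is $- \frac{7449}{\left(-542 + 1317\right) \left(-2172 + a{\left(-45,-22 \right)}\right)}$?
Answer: $\frac{2483}{557225} \approx 0.004456$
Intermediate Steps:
$a{\left(u,b \right)} = 15$ ($a{\left(u,b \right)} = 15 \cdot 1 = 15$)
$- \frac{7449}{\left(-542 + 1317\right) \left(-2172 + a{\left(-45,-22 \right)}\right)} = - \frac{7449}{\left(-542 + 1317\right) \left(-2172 + 15\right)} = - \frac{7449}{775 \left(-2157\right)} = - \frac{7449}{-1671675} = \left(-7449\right) \left(- \frac{1}{1671675}\right) = \frac{2483}{557225}$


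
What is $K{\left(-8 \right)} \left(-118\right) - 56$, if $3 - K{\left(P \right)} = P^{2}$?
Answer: $7142$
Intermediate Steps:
$K{\left(P \right)} = 3 - P^{2}$
$K{\left(-8 \right)} \left(-118\right) - 56 = \left(3 - \left(-8\right)^{2}\right) \left(-118\right) - 56 = \left(3 - 64\right) \left(-118\right) - 56 = \left(-61\right) \left(-118\right) - 56 = 7198 - 56 = 7142$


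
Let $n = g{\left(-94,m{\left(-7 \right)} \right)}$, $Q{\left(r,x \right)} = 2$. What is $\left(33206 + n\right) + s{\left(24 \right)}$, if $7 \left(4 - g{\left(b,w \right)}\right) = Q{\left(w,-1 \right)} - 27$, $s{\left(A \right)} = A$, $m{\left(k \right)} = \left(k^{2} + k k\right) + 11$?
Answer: $\frac{232663}{7} \approx 33238.0$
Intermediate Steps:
$m{\left(k \right)} = 11 + 2 k^{2}$ ($m{\left(k \right)} = \left(k^{2} + k^{2}\right) + 11 = 2 k^{2} + 11 = 11 + 2 k^{2}$)
$g{\left(b,w \right)} = \frac{53}{7}$ ($g{\left(b,w \right)} = 4 - \frac{2 - 27}{7} = 4 - - \frac{25}{7} = 4 + \frac{25}{7} = \frac{53}{7}$)
$n = \frac{53}{7} \approx 7.5714$
$\left(33206 + n\right) + s{\left(24 \right)} = \left(33206 + \frac{53}{7}\right) + 24 = \frac{232495}{7} + 24 = \frac{232663}{7}$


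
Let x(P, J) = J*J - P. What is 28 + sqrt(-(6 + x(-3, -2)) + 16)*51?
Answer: 28 + 51*sqrt(3) ≈ 116.33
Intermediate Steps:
x(P, J) = J**2 - P
28 + sqrt(-(6 + x(-3, -2)) + 16)*51 = 28 + sqrt(-(6 + ((-2)**2 - 1*(-3))) + 16)*51 = 28 + sqrt(-(6 + (4 + 3)) + 16)*51 = 28 + sqrt(-(6 + 7) + 16)*51 = 28 + sqrt(-1*13 + 16)*51 = 28 + sqrt(-13 + 16)*51 = 28 + sqrt(3)*51 = 28 + 51*sqrt(3)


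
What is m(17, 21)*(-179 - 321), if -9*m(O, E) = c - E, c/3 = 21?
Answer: 7000/3 ≈ 2333.3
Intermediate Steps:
c = 63 (c = 3*21 = 63)
m(O, E) = -7 + E/9 (m(O, E) = -(63 - E)/9 = -7 + E/9)
m(17, 21)*(-179 - 321) = (-7 + (1/9)*21)*(-179 - 321) = (-7 + 7/3)*(-500) = -14/3*(-500) = 7000/3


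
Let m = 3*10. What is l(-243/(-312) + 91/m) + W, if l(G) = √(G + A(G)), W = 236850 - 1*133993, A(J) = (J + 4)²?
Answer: 102857 + √157800289/1560 ≈ 1.0287e+5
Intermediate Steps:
A(J) = (4 + J)²
W = 102857 (W = 236850 - 133993 = 102857)
m = 30
l(G) = √(G + (4 + G)²)
l(-243/(-312) + 91/m) + W = √((-243/(-312) + 91/30) + (4 + (-243/(-312) + 91/30))²) + 102857 = √((-243*(-1/312) + 91*(1/30)) + (4 + (-243*(-1/312) + 91*(1/30)))²) + 102857 = √((81/104 + 91/30) + (4 + (81/104 + 91/30))²) + 102857 = √(5947/1560 + (4 + 5947/1560)²) + 102857 = √(5947/1560 + (12187/1560)²) + 102857 = √(5947/1560 + 148522969/2433600) + 102857 = √(157800289/2433600) + 102857 = √157800289/1560 + 102857 = 102857 + √157800289/1560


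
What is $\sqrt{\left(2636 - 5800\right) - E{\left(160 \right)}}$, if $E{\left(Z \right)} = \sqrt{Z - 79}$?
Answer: $i \sqrt{3173} \approx 56.329 i$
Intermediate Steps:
$E{\left(Z \right)} = \sqrt{-79 + Z}$
$\sqrt{\left(2636 - 5800\right) - E{\left(160 \right)}} = \sqrt{\left(2636 - 5800\right) - \sqrt{-79 + 160}} = \sqrt{-3164 - \sqrt{81}} = \sqrt{-3164 - 9} = \sqrt{-3173} = i \sqrt{3173}$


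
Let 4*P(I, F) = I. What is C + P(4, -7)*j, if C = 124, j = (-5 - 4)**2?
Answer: 205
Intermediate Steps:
P(I, F) = I/4
j = 81 (j = (-9)**2 = 81)
C + P(4, -7)*j = 124 + ((1/4)*4)*81 = 124 + 1*81 = 124 + 81 = 205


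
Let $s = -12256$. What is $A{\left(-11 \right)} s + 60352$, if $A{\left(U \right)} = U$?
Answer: $195168$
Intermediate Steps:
$A{\left(-11 \right)} s + 60352 = \left(-11\right) \left(-12256\right) + 60352 = 134816 + 60352 = 195168$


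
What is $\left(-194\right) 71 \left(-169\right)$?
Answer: $2327806$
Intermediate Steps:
$\left(-194\right) 71 \left(-169\right) = \left(-13774\right) \left(-169\right) = 2327806$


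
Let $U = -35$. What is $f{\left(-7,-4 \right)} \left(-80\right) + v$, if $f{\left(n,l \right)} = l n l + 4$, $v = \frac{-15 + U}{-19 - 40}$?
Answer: $\frac{509810}{59} \approx 8640.8$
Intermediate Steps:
$v = \frac{50}{59}$ ($v = \frac{-15 - 35}{-19 - 40} = - \frac{50}{-59} = \left(-50\right) \left(- \frac{1}{59}\right) = \frac{50}{59} \approx 0.84746$)
$f{\left(n,l \right)} = 4 + n l^{2}$ ($f{\left(n,l \right)} = n l^{2} + 4 = 4 + n l^{2}$)
$f{\left(-7,-4 \right)} \left(-80\right) + v = \left(4 - 7 \left(-4\right)^{2}\right) \left(-80\right) + \frac{50}{59} = \left(4 - 112\right) \left(-80\right) + \frac{50}{59} = \left(-108\right) \left(-80\right) + \frac{50}{59} = 8640 + \frac{50}{59} = \frac{509810}{59}$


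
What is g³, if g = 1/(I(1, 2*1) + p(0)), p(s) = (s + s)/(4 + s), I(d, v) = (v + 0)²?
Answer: 1/64 ≈ 0.015625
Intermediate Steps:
I(d, v) = v²
p(s) = 2*s/(4 + s) (p(s) = (2*s)/(4 + s) = 2*s/(4 + s))
g = ¼ (g = 1/((2*1)² + 2*0/(4 + 0)) = 1/(2² + 2*0/4) = 1/(4 + 2*0*(¼)) = 1/(4 + 0) = 1/4 = ¼ ≈ 0.25000)
g³ = (¼)³ = 1/64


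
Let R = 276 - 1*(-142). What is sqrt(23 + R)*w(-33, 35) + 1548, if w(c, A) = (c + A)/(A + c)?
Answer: 1569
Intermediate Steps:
R = 418 (R = 276 + 142 = 418)
w(c, A) = 1 (w(c, A) = (A + c)/(A + c) = 1)
sqrt(23 + R)*w(-33, 35) + 1548 = sqrt(23 + 418)*1 + 1548 = sqrt(441)*1 + 1548 = 21*1 + 1548 = 21 + 1548 = 1569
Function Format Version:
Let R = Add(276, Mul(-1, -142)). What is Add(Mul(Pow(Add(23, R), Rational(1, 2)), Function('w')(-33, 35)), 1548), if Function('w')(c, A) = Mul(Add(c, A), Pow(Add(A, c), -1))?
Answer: 1569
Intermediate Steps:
R = 418 (R = Add(276, 142) = 418)
Function('w')(c, A) = 1 (Function('w')(c, A) = Mul(Add(A, c), Pow(Add(A, c), -1)) = 1)
Add(Mul(Pow(Add(23, R), Rational(1, 2)), Function('w')(-33, 35)), 1548) = Add(Mul(Pow(Add(23, 418), Rational(1, 2)), 1), 1548) = Add(Mul(Pow(441, Rational(1, 2)), 1), 1548) = Add(Mul(21, 1), 1548) = Add(21, 1548) = 1569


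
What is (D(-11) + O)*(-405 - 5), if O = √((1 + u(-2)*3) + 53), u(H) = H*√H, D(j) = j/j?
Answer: -410 - 410*√(54 - 6*I*√2) ≈ -3432.1 + 235.99*I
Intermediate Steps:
D(j) = 1
u(H) = H^(3/2)
O = √(54 - 6*I*√2) (O = √((1 + (-2)^(3/2)*3) + 53) = √((1 - 2*I*√2*3) + 53) = √((1 - 6*I*√2) + 53) = √(54 - 6*I*√2) ≈ 7.371 - 0.57559*I)
(D(-11) + O)*(-405 - 5) = (1 + √(54 - 6*I*√2))*(-405 - 5) = (1 + √(54 - 6*I*√2))*(-410) = -410 - 410*√(54 - 6*I*√2)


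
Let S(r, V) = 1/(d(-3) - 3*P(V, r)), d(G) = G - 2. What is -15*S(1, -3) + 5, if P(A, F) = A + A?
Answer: 50/13 ≈ 3.8462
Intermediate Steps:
P(A, F) = 2*A
d(G) = -2 + G
S(r, V) = 1/(-5 - 6*V) (S(r, V) = 1/((-2 - 3) - 6*V) = 1/(-5 - 6*V))
-15*S(1, -3) + 5 = -(-15)/(5 + 6*(-3)) + 5 = -(-15)/(5 - 18) + 5 = -(-15)/(-13) + 5 = -(-15)*(-1)/13 + 5 = -15*1/13 + 5 = -15/13 + 5 = 50/13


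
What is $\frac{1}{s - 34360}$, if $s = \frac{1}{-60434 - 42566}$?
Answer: $- \frac{103000}{3539080001} \approx -2.9104 \cdot 10^{-5}$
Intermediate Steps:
$s = - \frac{1}{103000}$ ($s = \frac{1}{-103000} = - \frac{1}{103000} \approx -9.7087 \cdot 10^{-6}$)
$\frac{1}{s - 34360} = \frac{1}{- \frac{1}{103000} - 34360} = \frac{1}{- \frac{3539080001}{103000}} = - \frac{103000}{3539080001}$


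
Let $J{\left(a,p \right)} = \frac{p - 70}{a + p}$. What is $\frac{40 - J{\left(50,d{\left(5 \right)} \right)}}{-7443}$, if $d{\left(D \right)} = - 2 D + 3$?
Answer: $- \frac{599}{106683} \approx -0.0056148$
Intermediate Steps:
$d{\left(D \right)} = 3 - 2 D$
$J{\left(a,p \right)} = \frac{-70 + p}{a + p}$
$\frac{40 - J{\left(50,d{\left(5 \right)} \right)}}{-7443} = \frac{40 - \frac{-70 + \left(3 - 10\right)}{50 + \left(3 - 10\right)}}{-7443} = \left(40 - \frac{-70 + \left(3 - 10\right)}{50 + \left(3 - 10\right)}\right) \left(- \frac{1}{7443}\right) = \left(40 - \frac{-70 - 7}{50 - 7}\right) \left(- \frac{1}{7443}\right) = \left(40 - \frac{1}{43} \left(-77\right)\right) \left(- \frac{1}{7443}\right) = \left(40 - - \frac{77}{43}\right) \left(- \frac{1}{7443}\right) = \left(40 + \frac{77}{43}\right) \left(- \frac{1}{7443}\right) = \frac{1797}{43} \left(- \frac{1}{7443}\right) = - \frac{599}{106683}$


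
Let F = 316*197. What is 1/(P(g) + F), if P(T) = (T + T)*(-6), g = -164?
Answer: 1/64220 ≈ 1.5571e-5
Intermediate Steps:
P(T) = -12*T (P(T) = (2*T)*(-6) = -12*T)
F = 62252
1/(P(g) + F) = 1/(-12*(-164) + 62252) = 1/(1968 + 62252) = 1/64220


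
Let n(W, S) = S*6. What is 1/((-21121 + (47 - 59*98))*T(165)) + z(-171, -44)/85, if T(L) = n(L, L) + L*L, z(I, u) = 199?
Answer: 6031626635/2576322936 ≈ 2.3412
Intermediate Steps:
n(W, S) = 6*S
T(L) = L² + 6*L (T(L) = 6*L + L*L = 6*L + L² = L² + 6*L)
1/((-21121 + (47 - 59*98))*T(165)) + z(-171, -44)/85 = 1/((-21121 + (47 - 59*98))*((165*(6 + 165)))) + 199/85 = 1/((-21121 + (47 - 5782))*((165*171))) + 199*(1/85) = 1/(-21121 - 5735*28215) + 199/85 = (1/28215)/(-26856) + 199/85 = -1/26856*1/28215 + 199/85 = -1/757742040 + 199/85 = 6031626635/2576322936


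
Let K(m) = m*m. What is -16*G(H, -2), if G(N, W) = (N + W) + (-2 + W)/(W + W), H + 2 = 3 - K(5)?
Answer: 400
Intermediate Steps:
K(m) = m**2
H = -24 (H = -2 + (3 - 1*5**2) = -2 + (3 - 1*25) = -2 + (3 - 25) = -2 - 22 = -24)
G(N, W) = N + W + (-2 + W)/(2*W) (G(N, W) = (N + W) + (-2 + W)/((2*W)) = (N + W) + (-2 + W)*(1/(2*W)) = (N + W) + (-2 + W)/(2*W) = N + W + (-2 + W)/(2*W))
-16*G(H, -2) = -16*(1/2 - 24 - 2 - 1/(-2)) = -16*(1/2 - 24 - 2 - 1*(-1/2)) = -16*(1/2 - 24 - 2 + 1/2) = -16*(-25) = 400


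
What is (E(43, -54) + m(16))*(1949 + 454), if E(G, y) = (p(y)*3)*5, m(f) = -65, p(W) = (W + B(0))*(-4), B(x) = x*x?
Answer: 7629525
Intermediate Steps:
B(x) = x²
p(W) = -4*W (p(W) = (W + 0²)*(-4) = (W + 0)*(-4) = W*(-4) = -4*W)
E(G, y) = -60*y (E(G, y) = (-4*y*3)*5 = -12*y*5 = -60*y)
(E(43, -54) + m(16))*(1949 + 454) = (-60*(-54) - 65)*(1949 + 454) = (3240 - 65)*2403 = 3175*2403 = 7629525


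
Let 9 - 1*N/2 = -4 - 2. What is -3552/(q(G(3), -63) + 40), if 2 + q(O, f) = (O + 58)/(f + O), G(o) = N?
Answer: -5328/53 ≈ -100.53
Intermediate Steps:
N = 30 (N = 18 - 2*(-4 - 2) = 18 - 2*(-6) = 18 + 12 = 30)
G(o) = 30
q(O, f) = -2 + (58 + O)/(O + f) (q(O, f) = -2 + (O + 58)/(f + O) = -2 + (58 + O)/(O + f))
-3552/(q(G(3), -63) + 40) = -3552/((58 - 1*30 - 2*(-63))/(30 - 63) + 40) = -3552/((58 - 30 + 126)/(-33) + 40) = -3552/(-1/33*154 + 40) = -3552/(-14/3 + 40) = -3552/106/3 = -3552*3/106 = -5328/53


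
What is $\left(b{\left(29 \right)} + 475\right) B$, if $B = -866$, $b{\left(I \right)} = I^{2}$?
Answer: $-1139656$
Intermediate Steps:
$\left(b{\left(29 \right)} + 475\right) B = \left(29^{2} + 475\right) \left(-866\right) = \left(841 + 475\right) \left(-866\right) = 1316 \left(-866\right) = -1139656$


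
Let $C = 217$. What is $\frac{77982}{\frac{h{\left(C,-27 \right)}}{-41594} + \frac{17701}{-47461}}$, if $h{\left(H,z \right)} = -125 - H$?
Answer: $- \frac{1241481511137}{5806643} \approx -2.138 \cdot 10^{5}$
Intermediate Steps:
$\frac{77982}{\frac{h{\left(C,-27 \right)}}{-41594} + \frac{17701}{-47461}} = \frac{77982}{\frac{-125 - 217}{-41594} + \frac{17701}{-47461}} = \frac{77982}{\left(-125 - 217\right) \left(- \frac{1}{41594}\right) + 17701 \left(- \frac{1}{47461}\right)} = \frac{77982}{\left(-342\right) \left(- \frac{1}{41594}\right) - \frac{571}{1531}} = \frac{77982}{\frac{171}{20797} - \frac{571}{1531}} = \frac{77982}{- \frac{11613286}{31840207}} = 77982 \left(- \frac{31840207}{11613286}\right) = - \frac{1241481511137}{5806643}$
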